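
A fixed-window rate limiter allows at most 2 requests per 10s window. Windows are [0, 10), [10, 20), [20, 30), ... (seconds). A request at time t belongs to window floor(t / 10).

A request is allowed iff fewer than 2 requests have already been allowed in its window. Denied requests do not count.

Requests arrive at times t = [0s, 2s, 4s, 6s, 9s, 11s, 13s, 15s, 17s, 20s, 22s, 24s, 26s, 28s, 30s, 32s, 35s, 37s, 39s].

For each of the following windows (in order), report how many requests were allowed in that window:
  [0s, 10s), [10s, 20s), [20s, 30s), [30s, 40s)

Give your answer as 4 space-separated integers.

Answer: 2 2 2 2

Derivation:
Processing requests:
  req#1 t=0s (window 0): ALLOW
  req#2 t=2s (window 0): ALLOW
  req#3 t=4s (window 0): DENY
  req#4 t=6s (window 0): DENY
  req#5 t=9s (window 0): DENY
  req#6 t=11s (window 1): ALLOW
  req#7 t=13s (window 1): ALLOW
  req#8 t=15s (window 1): DENY
  req#9 t=17s (window 1): DENY
  req#10 t=20s (window 2): ALLOW
  req#11 t=22s (window 2): ALLOW
  req#12 t=24s (window 2): DENY
  req#13 t=26s (window 2): DENY
  req#14 t=28s (window 2): DENY
  req#15 t=30s (window 3): ALLOW
  req#16 t=32s (window 3): ALLOW
  req#17 t=35s (window 3): DENY
  req#18 t=37s (window 3): DENY
  req#19 t=39s (window 3): DENY

Allowed counts by window: 2 2 2 2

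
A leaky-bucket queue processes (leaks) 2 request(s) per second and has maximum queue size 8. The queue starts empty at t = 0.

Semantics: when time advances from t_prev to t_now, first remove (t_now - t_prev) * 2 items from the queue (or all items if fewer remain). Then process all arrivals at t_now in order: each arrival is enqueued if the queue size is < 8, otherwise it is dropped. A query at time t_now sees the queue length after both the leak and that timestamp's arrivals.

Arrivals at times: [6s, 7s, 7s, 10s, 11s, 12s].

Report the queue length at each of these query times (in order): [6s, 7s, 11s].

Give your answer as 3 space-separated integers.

Answer: 1 2 1

Derivation:
Queue lengths at query times:
  query t=6s: backlog = 1
  query t=7s: backlog = 2
  query t=11s: backlog = 1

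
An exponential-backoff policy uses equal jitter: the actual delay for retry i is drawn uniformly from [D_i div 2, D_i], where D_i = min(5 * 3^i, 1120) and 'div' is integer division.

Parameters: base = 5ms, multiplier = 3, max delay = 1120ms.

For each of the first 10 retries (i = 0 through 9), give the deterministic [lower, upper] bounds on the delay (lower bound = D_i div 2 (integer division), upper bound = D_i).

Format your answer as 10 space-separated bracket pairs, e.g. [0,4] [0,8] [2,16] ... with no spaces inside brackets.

Computing bounds per retry:
  i=0: D_i=min(5*3^0,1120)=5, bounds=[2,5]
  i=1: D_i=min(5*3^1,1120)=15, bounds=[7,15]
  i=2: D_i=min(5*3^2,1120)=45, bounds=[22,45]
  i=3: D_i=min(5*3^3,1120)=135, bounds=[67,135]
  i=4: D_i=min(5*3^4,1120)=405, bounds=[202,405]
  i=5: D_i=min(5*3^5,1120)=1120, bounds=[560,1120]
  i=6: D_i=min(5*3^6,1120)=1120, bounds=[560,1120]
  i=7: D_i=min(5*3^7,1120)=1120, bounds=[560,1120]
  i=8: D_i=min(5*3^8,1120)=1120, bounds=[560,1120]
  i=9: D_i=min(5*3^9,1120)=1120, bounds=[560,1120]

Answer: [2,5] [7,15] [22,45] [67,135] [202,405] [560,1120] [560,1120] [560,1120] [560,1120] [560,1120]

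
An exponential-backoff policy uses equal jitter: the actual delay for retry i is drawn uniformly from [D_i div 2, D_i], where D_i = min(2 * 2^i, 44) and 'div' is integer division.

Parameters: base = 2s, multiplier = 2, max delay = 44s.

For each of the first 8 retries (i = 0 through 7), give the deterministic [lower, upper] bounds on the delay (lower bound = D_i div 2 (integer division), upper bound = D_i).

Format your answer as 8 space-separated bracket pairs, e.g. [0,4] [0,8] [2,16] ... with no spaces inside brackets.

Computing bounds per retry:
  i=0: D_i=min(2*2^0,44)=2, bounds=[1,2]
  i=1: D_i=min(2*2^1,44)=4, bounds=[2,4]
  i=2: D_i=min(2*2^2,44)=8, bounds=[4,8]
  i=3: D_i=min(2*2^3,44)=16, bounds=[8,16]
  i=4: D_i=min(2*2^4,44)=32, bounds=[16,32]
  i=5: D_i=min(2*2^5,44)=44, bounds=[22,44]
  i=6: D_i=min(2*2^6,44)=44, bounds=[22,44]
  i=7: D_i=min(2*2^7,44)=44, bounds=[22,44]

Answer: [1,2] [2,4] [4,8] [8,16] [16,32] [22,44] [22,44] [22,44]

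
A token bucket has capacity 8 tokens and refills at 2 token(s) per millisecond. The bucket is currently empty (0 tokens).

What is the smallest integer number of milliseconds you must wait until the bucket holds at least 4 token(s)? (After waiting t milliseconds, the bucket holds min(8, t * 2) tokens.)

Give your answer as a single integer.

Need t * 2 >= 4, so t >= 4/2.
Smallest integer t = ceil(4/2) = 2.

Answer: 2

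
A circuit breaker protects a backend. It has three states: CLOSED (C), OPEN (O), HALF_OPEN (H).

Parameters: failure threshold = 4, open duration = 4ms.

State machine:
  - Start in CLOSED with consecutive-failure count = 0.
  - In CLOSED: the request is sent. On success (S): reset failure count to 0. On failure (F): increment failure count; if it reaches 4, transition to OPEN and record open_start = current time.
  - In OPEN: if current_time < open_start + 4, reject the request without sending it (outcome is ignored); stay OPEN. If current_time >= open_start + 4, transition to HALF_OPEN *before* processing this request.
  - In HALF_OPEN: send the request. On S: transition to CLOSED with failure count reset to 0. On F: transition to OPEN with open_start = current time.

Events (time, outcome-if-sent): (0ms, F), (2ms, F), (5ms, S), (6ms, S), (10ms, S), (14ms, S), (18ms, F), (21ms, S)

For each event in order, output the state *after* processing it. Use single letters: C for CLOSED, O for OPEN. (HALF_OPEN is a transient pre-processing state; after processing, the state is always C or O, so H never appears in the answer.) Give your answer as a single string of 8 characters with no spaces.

Answer: CCCCCCCC

Derivation:
State after each event:
  event#1 t=0ms outcome=F: state=CLOSED
  event#2 t=2ms outcome=F: state=CLOSED
  event#3 t=5ms outcome=S: state=CLOSED
  event#4 t=6ms outcome=S: state=CLOSED
  event#5 t=10ms outcome=S: state=CLOSED
  event#6 t=14ms outcome=S: state=CLOSED
  event#7 t=18ms outcome=F: state=CLOSED
  event#8 t=21ms outcome=S: state=CLOSED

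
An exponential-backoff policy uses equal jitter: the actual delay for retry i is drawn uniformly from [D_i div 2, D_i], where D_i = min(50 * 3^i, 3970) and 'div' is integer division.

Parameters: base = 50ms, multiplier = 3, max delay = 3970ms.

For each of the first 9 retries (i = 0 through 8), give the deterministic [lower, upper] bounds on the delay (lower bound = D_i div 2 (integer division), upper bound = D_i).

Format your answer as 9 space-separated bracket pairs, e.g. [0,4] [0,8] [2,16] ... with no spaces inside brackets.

Answer: [25,50] [75,150] [225,450] [675,1350] [1985,3970] [1985,3970] [1985,3970] [1985,3970] [1985,3970]

Derivation:
Computing bounds per retry:
  i=0: D_i=min(50*3^0,3970)=50, bounds=[25,50]
  i=1: D_i=min(50*3^1,3970)=150, bounds=[75,150]
  i=2: D_i=min(50*3^2,3970)=450, bounds=[225,450]
  i=3: D_i=min(50*3^3,3970)=1350, bounds=[675,1350]
  i=4: D_i=min(50*3^4,3970)=3970, bounds=[1985,3970]
  i=5: D_i=min(50*3^5,3970)=3970, bounds=[1985,3970]
  i=6: D_i=min(50*3^6,3970)=3970, bounds=[1985,3970]
  i=7: D_i=min(50*3^7,3970)=3970, bounds=[1985,3970]
  i=8: D_i=min(50*3^8,3970)=3970, bounds=[1985,3970]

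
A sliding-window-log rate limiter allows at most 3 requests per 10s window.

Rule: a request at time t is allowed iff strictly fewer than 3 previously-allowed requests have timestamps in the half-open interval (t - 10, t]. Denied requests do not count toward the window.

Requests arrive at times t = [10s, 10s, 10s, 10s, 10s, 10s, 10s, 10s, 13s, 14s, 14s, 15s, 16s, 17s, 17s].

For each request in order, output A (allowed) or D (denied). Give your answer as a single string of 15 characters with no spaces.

Answer: AAADDDDDDDDDDDD

Derivation:
Tracking allowed requests in the window:
  req#1 t=10s: ALLOW
  req#2 t=10s: ALLOW
  req#3 t=10s: ALLOW
  req#4 t=10s: DENY
  req#5 t=10s: DENY
  req#6 t=10s: DENY
  req#7 t=10s: DENY
  req#8 t=10s: DENY
  req#9 t=13s: DENY
  req#10 t=14s: DENY
  req#11 t=14s: DENY
  req#12 t=15s: DENY
  req#13 t=16s: DENY
  req#14 t=17s: DENY
  req#15 t=17s: DENY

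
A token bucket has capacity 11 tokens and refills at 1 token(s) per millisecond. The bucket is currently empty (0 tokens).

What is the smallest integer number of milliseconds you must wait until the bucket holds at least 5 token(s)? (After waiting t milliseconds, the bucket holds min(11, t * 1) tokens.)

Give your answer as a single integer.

Need t * 1 >= 5, so t >= 5/1.
Smallest integer t = ceil(5/1) = 5.

Answer: 5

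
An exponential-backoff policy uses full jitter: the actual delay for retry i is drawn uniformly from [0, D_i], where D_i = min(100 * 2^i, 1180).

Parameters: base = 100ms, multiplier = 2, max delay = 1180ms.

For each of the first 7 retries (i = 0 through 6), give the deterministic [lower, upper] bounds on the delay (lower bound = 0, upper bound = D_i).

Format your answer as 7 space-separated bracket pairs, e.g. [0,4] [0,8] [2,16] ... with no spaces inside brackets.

Computing bounds per retry:
  i=0: D_i=min(100*2^0,1180)=100, bounds=[0,100]
  i=1: D_i=min(100*2^1,1180)=200, bounds=[0,200]
  i=2: D_i=min(100*2^2,1180)=400, bounds=[0,400]
  i=3: D_i=min(100*2^3,1180)=800, bounds=[0,800]
  i=4: D_i=min(100*2^4,1180)=1180, bounds=[0,1180]
  i=5: D_i=min(100*2^5,1180)=1180, bounds=[0,1180]
  i=6: D_i=min(100*2^6,1180)=1180, bounds=[0,1180]

Answer: [0,100] [0,200] [0,400] [0,800] [0,1180] [0,1180] [0,1180]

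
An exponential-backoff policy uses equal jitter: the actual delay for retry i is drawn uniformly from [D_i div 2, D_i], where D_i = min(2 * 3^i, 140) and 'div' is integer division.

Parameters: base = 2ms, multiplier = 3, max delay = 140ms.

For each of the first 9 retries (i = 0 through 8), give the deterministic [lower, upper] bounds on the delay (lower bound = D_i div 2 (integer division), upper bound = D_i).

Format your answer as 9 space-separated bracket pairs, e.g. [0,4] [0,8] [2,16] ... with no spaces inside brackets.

Answer: [1,2] [3,6] [9,18] [27,54] [70,140] [70,140] [70,140] [70,140] [70,140]

Derivation:
Computing bounds per retry:
  i=0: D_i=min(2*3^0,140)=2, bounds=[1,2]
  i=1: D_i=min(2*3^1,140)=6, bounds=[3,6]
  i=2: D_i=min(2*3^2,140)=18, bounds=[9,18]
  i=3: D_i=min(2*3^3,140)=54, bounds=[27,54]
  i=4: D_i=min(2*3^4,140)=140, bounds=[70,140]
  i=5: D_i=min(2*3^5,140)=140, bounds=[70,140]
  i=6: D_i=min(2*3^6,140)=140, bounds=[70,140]
  i=7: D_i=min(2*3^7,140)=140, bounds=[70,140]
  i=8: D_i=min(2*3^8,140)=140, bounds=[70,140]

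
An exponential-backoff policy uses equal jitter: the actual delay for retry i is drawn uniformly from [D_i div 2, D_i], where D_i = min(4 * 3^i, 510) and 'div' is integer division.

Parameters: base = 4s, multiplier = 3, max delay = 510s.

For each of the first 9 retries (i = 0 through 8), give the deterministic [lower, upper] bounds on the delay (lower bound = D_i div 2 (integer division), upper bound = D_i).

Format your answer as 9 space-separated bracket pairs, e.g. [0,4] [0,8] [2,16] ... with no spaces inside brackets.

Answer: [2,4] [6,12] [18,36] [54,108] [162,324] [255,510] [255,510] [255,510] [255,510]

Derivation:
Computing bounds per retry:
  i=0: D_i=min(4*3^0,510)=4, bounds=[2,4]
  i=1: D_i=min(4*3^1,510)=12, bounds=[6,12]
  i=2: D_i=min(4*3^2,510)=36, bounds=[18,36]
  i=3: D_i=min(4*3^3,510)=108, bounds=[54,108]
  i=4: D_i=min(4*3^4,510)=324, bounds=[162,324]
  i=5: D_i=min(4*3^5,510)=510, bounds=[255,510]
  i=6: D_i=min(4*3^6,510)=510, bounds=[255,510]
  i=7: D_i=min(4*3^7,510)=510, bounds=[255,510]
  i=8: D_i=min(4*3^8,510)=510, bounds=[255,510]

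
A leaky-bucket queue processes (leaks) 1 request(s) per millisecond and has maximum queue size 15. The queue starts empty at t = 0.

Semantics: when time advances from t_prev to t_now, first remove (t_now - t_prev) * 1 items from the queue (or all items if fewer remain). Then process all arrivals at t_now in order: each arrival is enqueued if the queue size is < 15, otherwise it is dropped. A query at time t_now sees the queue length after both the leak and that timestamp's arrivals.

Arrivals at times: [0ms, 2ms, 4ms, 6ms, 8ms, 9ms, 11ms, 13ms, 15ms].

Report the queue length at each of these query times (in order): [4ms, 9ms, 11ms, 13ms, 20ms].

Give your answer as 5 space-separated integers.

Answer: 1 1 1 1 0

Derivation:
Queue lengths at query times:
  query t=4ms: backlog = 1
  query t=9ms: backlog = 1
  query t=11ms: backlog = 1
  query t=13ms: backlog = 1
  query t=20ms: backlog = 0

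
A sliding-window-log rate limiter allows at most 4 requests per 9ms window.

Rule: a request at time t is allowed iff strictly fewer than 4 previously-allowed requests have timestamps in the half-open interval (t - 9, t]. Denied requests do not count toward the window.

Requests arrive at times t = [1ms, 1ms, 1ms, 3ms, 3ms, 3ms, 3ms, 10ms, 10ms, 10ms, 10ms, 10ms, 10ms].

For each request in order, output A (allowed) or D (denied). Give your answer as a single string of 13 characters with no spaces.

Tracking allowed requests in the window:
  req#1 t=1ms: ALLOW
  req#2 t=1ms: ALLOW
  req#3 t=1ms: ALLOW
  req#4 t=3ms: ALLOW
  req#5 t=3ms: DENY
  req#6 t=3ms: DENY
  req#7 t=3ms: DENY
  req#8 t=10ms: ALLOW
  req#9 t=10ms: ALLOW
  req#10 t=10ms: ALLOW
  req#11 t=10ms: DENY
  req#12 t=10ms: DENY
  req#13 t=10ms: DENY

Answer: AAAADDDAAADDD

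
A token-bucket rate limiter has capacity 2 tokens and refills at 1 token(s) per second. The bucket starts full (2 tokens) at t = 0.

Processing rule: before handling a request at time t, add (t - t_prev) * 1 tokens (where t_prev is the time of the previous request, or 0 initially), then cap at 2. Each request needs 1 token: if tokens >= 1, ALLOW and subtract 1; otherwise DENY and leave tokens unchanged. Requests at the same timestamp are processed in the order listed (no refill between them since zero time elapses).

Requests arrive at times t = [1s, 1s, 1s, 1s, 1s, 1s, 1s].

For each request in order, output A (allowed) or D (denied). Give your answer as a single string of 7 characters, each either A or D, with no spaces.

Answer: AADDDDD

Derivation:
Simulating step by step:
  req#1 t=1s: ALLOW
  req#2 t=1s: ALLOW
  req#3 t=1s: DENY
  req#4 t=1s: DENY
  req#5 t=1s: DENY
  req#6 t=1s: DENY
  req#7 t=1s: DENY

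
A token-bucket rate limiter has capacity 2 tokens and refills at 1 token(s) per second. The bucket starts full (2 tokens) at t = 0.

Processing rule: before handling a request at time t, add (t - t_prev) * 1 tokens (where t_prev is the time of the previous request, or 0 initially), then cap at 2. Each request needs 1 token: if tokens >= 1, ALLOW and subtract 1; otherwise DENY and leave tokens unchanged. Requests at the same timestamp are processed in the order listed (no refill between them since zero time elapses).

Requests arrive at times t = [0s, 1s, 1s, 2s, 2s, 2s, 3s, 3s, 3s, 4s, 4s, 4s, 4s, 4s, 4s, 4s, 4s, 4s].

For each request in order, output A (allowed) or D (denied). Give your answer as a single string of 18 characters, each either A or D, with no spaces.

Simulating step by step:
  req#1 t=0s: ALLOW
  req#2 t=1s: ALLOW
  req#3 t=1s: ALLOW
  req#4 t=2s: ALLOW
  req#5 t=2s: DENY
  req#6 t=2s: DENY
  req#7 t=3s: ALLOW
  req#8 t=3s: DENY
  req#9 t=3s: DENY
  req#10 t=4s: ALLOW
  req#11 t=4s: DENY
  req#12 t=4s: DENY
  req#13 t=4s: DENY
  req#14 t=4s: DENY
  req#15 t=4s: DENY
  req#16 t=4s: DENY
  req#17 t=4s: DENY
  req#18 t=4s: DENY

Answer: AAAADDADDADDDDDDDD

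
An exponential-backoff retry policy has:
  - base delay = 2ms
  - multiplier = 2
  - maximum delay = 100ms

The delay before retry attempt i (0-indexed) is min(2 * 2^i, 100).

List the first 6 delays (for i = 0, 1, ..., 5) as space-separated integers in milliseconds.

Computing each delay:
  i=0: min(2*2^0, 100) = 2
  i=1: min(2*2^1, 100) = 4
  i=2: min(2*2^2, 100) = 8
  i=3: min(2*2^3, 100) = 16
  i=4: min(2*2^4, 100) = 32
  i=5: min(2*2^5, 100) = 64

Answer: 2 4 8 16 32 64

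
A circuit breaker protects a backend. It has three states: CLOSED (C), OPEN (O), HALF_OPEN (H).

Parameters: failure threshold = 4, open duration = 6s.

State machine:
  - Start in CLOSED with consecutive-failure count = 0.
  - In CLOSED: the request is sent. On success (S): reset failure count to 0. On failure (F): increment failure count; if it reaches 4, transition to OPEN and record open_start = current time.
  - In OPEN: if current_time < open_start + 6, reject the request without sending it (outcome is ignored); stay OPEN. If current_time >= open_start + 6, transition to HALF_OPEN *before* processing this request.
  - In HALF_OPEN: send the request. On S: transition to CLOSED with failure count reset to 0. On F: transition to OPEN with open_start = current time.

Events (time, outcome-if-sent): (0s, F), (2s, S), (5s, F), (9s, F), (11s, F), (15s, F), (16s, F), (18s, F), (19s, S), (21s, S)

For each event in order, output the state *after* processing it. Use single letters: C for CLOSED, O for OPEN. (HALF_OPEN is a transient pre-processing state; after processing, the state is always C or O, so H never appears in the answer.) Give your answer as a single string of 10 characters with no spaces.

State after each event:
  event#1 t=0s outcome=F: state=CLOSED
  event#2 t=2s outcome=S: state=CLOSED
  event#3 t=5s outcome=F: state=CLOSED
  event#4 t=9s outcome=F: state=CLOSED
  event#5 t=11s outcome=F: state=CLOSED
  event#6 t=15s outcome=F: state=OPEN
  event#7 t=16s outcome=F: state=OPEN
  event#8 t=18s outcome=F: state=OPEN
  event#9 t=19s outcome=S: state=OPEN
  event#10 t=21s outcome=S: state=CLOSED

Answer: CCCCCOOOOC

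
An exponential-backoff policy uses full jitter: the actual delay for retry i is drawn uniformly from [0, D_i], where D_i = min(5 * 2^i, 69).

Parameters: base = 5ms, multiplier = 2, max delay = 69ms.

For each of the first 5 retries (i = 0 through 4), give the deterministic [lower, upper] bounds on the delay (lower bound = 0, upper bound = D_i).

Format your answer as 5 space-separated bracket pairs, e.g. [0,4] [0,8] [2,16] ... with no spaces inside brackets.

Computing bounds per retry:
  i=0: D_i=min(5*2^0,69)=5, bounds=[0,5]
  i=1: D_i=min(5*2^1,69)=10, bounds=[0,10]
  i=2: D_i=min(5*2^2,69)=20, bounds=[0,20]
  i=3: D_i=min(5*2^3,69)=40, bounds=[0,40]
  i=4: D_i=min(5*2^4,69)=69, bounds=[0,69]

Answer: [0,5] [0,10] [0,20] [0,40] [0,69]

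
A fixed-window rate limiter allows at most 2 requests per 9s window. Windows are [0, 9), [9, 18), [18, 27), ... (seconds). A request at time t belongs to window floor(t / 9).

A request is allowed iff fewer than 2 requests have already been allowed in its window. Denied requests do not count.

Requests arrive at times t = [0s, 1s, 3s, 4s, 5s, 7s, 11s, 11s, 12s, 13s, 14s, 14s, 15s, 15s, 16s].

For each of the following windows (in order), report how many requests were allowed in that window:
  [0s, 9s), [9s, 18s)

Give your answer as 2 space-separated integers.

Answer: 2 2

Derivation:
Processing requests:
  req#1 t=0s (window 0): ALLOW
  req#2 t=1s (window 0): ALLOW
  req#3 t=3s (window 0): DENY
  req#4 t=4s (window 0): DENY
  req#5 t=5s (window 0): DENY
  req#6 t=7s (window 0): DENY
  req#7 t=11s (window 1): ALLOW
  req#8 t=11s (window 1): ALLOW
  req#9 t=12s (window 1): DENY
  req#10 t=13s (window 1): DENY
  req#11 t=14s (window 1): DENY
  req#12 t=14s (window 1): DENY
  req#13 t=15s (window 1): DENY
  req#14 t=15s (window 1): DENY
  req#15 t=16s (window 1): DENY

Allowed counts by window: 2 2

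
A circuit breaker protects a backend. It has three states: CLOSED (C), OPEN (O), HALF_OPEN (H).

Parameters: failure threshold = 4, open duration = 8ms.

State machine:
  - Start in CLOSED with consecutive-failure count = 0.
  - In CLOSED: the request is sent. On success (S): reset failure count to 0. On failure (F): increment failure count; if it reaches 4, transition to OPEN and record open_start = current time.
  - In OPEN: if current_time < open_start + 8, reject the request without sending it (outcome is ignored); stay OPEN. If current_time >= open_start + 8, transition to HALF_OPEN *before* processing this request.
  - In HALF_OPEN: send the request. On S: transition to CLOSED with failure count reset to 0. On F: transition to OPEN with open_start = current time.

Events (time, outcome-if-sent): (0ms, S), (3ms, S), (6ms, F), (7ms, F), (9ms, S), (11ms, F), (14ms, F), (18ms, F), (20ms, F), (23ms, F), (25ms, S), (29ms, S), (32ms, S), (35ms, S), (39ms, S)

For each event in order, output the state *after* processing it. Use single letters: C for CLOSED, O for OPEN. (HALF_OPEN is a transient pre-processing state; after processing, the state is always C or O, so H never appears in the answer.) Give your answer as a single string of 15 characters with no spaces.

Answer: CCCCCCCCOOOCCCC

Derivation:
State after each event:
  event#1 t=0ms outcome=S: state=CLOSED
  event#2 t=3ms outcome=S: state=CLOSED
  event#3 t=6ms outcome=F: state=CLOSED
  event#4 t=7ms outcome=F: state=CLOSED
  event#5 t=9ms outcome=S: state=CLOSED
  event#6 t=11ms outcome=F: state=CLOSED
  event#7 t=14ms outcome=F: state=CLOSED
  event#8 t=18ms outcome=F: state=CLOSED
  event#9 t=20ms outcome=F: state=OPEN
  event#10 t=23ms outcome=F: state=OPEN
  event#11 t=25ms outcome=S: state=OPEN
  event#12 t=29ms outcome=S: state=CLOSED
  event#13 t=32ms outcome=S: state=CLOSED
  event#14 t=35ms outcome=S: state=CLOSED
  event#15 t=39ms outcome=S: state=CLOSED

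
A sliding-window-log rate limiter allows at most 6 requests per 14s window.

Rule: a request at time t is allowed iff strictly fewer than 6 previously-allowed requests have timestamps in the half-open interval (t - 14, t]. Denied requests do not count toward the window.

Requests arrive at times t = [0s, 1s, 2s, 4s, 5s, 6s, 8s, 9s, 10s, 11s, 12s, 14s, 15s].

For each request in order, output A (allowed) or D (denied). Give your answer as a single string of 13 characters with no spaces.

Answer: AAAAAADDDDDAA

Derivation:
Tracking allowed requests in the window:
  req#1 t=0s: ALLOW
  req#2 t=1s: ALLOW
  req#3 t=2s: ALLOW
  req#4 t=4s: ALLOW
  req#5 t=5s: ALLOW
  req#6 t=6s: ALLOW
  req#7 t=8s: DENY
  req#8 t=9s: DENY
  req#9 t=10s: DENY
  req#10 t=11s: DENY
  req#11 t=12s: DENY
  req#12 t=14s: ALLOW
  req#13 t=15s: ALLOW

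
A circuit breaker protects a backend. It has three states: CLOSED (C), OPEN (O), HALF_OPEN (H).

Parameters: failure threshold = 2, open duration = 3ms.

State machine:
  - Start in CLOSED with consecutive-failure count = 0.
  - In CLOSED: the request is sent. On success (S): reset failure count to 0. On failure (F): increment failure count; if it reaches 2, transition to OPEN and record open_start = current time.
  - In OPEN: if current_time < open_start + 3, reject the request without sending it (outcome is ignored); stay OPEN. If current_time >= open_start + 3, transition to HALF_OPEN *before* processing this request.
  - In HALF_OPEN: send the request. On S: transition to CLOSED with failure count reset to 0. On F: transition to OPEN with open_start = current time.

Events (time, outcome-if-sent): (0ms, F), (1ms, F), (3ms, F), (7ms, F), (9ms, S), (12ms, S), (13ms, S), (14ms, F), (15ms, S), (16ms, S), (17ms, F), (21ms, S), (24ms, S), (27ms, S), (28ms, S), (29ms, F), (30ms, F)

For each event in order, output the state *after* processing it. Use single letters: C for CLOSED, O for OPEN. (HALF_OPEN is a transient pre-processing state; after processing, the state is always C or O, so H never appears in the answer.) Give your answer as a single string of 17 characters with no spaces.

State after each event:
  event#1 t=0ms outcome=F: state=CLOSED
  event#2 t=1ms outcome=F: state=OPEN
  event#3 t=3ms outcome=F: state=OPEN
  event#4 t=7ms outcome=F: state=OPEN
  event#5 t=9ms outcome=S: state=OPEN
  event#6 t=12ms outcome=S: state=CLOSED
  event#7 t=13ms outcome=S: state=CLOSED
  event#8 t=14ms outcome=F: state=CLOSED
  event#9 t=15ms outcome=S: state=CLOSED
  event#10 t=16ms outcome=S: state=CLOSED
  event#11 t=17ms outcome=F: state=CLOSED
  event#12 t=21ms outcome=S: state=CLOSED
  event#13 t=24ms outcome=S: state=CLOSED
  event#14 t=27ms outcome=S: state=CLOSED
  event#15 t=28ms outcome=S: state=CLOSED
  event#16 t=29ms outcome=F: state=CLOSED
  event#17 t=30ms outcome=F: state=OPEN

Answer: COOOOCCCCCCCCCCCO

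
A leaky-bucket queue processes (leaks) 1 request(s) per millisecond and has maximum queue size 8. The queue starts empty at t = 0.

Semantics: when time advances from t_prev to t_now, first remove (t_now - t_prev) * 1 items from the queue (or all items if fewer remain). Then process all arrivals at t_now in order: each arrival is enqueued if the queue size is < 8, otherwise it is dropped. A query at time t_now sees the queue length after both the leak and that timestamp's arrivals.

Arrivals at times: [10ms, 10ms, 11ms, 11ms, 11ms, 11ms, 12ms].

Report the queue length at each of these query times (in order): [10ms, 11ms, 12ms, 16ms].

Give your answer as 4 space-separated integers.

Queue lengths at query times:
  query t=10ms: backlog = 2
  query t=11ms: backlog = 5
  query t=12ms: backlog = 5
  query t=16ms: backlog = 1

Answer: 2 5 5 1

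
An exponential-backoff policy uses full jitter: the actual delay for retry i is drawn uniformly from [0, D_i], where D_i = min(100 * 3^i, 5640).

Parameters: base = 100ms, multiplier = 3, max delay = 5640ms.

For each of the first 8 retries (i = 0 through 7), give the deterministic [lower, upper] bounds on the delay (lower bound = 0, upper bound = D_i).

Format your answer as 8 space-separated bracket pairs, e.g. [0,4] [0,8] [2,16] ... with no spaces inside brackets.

Computing bounds per retry:
  i=0: D_i=min(100*3^0,5640)=100, bounds=[0,100]
  i=1: D_i=min(100*3^1,5640)=300, bounds=[0,300]
  i=2: D_i=min(100*3^2,5640)=900, bounds=[0,900]
  i=3: D_i=min(100*3^3,5640)=2700, bounds=[0,2700]
  i=4: D_i=min(100*3^4,5640)=5640, bounds=[0,5640]
  i=5: D_i=min(100*3^5,5640)=5640, bounds=[0,5640]
  i=6: D_i=min(100*3^6,5640)=5640, bounds=[0,5640]
  i=7: D_i=min(100*3^7,5640)=5640, bounds=[0,5640]

Answer: [0,100] [0,300] [0,900] [0,2700] [0,5640] [0,5640] [0,5640] [0,5640]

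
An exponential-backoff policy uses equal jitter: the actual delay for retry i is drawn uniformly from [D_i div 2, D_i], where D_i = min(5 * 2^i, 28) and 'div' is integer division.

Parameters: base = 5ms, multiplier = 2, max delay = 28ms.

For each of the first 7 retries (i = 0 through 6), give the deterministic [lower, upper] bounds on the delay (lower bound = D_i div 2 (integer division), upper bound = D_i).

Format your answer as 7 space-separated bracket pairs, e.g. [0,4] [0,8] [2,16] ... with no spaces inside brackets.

Computing bounds per retry:
  i=0: D_i=min(5*2^0,28)=5, bounds=[2,5]
  i=1: D_i=min(5*2^1,28)=10, bounds=[5,10]
  i=2: D_i=min(5*2^2,28)=20, bounds=[10,20]
  i=3: D_i=min(5*2^3,28)=28, bounds=[14,28]
  i=4: D_i=min(5*2^4,28)=28, bounds=[14,28]
  i=5: D_i=min(5*2^5,28)=28, bounds=[14,28]
  i=6: D_i=min(5*2^6,28)=28, bounds=[14,28]

Answer: [2,5] [5,10] [10,20] [14,28] [14,28] [14,28] [14,28]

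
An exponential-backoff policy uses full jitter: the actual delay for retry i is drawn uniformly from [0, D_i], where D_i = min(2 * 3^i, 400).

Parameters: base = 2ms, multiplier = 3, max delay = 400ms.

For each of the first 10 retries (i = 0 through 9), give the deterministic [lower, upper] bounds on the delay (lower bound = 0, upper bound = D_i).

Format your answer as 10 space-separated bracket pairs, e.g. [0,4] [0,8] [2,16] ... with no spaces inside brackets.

Computing bounds per retry:
  i=0: D_i=min(2*3^0,400)=2, bounds=[0,2]
  i=1: D_i=min(2*3^1,400)=6, bounds=[0,6]
  i=2: D_i=min(2*3^2,400)=18, bounds=[0,18]
  i=3: D_i=min(2*3^3,400)=54, bounds=[0,54]
  i=4: D_i=min(2*3^4,400)=162, bounds=[0,162]
  i=5: D_i=min(2*3^5,400)=400, bounds=[0,400]
  i=6: D_i=min(2*3^6,400)=400, bounds=[0,400]
  i=7: D_i=min(2*3^7,400)=400, bounds=[0,400]
  i=8: D_i=min(2*3^8,400)=400, bounds=[0,400]
  i=9: D_i=min(2*3^9,400)=400, bounds=[0,400]

Answer: [0,2] [0,6] [0,18] [0,54] [0,162] [0,400] [0,400] [0,400] [0,400] [0,400]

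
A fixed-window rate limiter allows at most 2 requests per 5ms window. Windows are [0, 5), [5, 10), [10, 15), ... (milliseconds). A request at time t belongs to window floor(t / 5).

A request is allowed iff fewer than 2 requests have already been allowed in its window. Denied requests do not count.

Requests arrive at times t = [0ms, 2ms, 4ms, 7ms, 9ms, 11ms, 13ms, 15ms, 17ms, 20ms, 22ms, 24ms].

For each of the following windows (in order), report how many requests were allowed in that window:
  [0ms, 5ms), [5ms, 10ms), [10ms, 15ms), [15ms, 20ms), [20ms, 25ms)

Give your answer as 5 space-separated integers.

Processing requests:
  req#1 t=0ms (window 0): ALLOW
  req#2 t=2ms (window 0): ALLOW
  req#3 t=4ms (window 0): DENY
  req#4 t=7ms (window 1): ALLOW
  req#5 t=9ms (window 1): ALLOW
  req#6 t=11ms (window 2): ALLOW
  req#7 t=13ms (window 2): ALLOW
  req#8 t=15ms (window 3): ALLOW
  req#9 t=17ms (window 3): ALLOW
  req#10 t=20ms (window 4): ALLOW
  req#11 t=22ms (window 4): ALLOW
  req#12 t=24ms (window 4): DENY

Allowed counts by window: 2 2 2 2 2

Answer: 2 2 2 2 2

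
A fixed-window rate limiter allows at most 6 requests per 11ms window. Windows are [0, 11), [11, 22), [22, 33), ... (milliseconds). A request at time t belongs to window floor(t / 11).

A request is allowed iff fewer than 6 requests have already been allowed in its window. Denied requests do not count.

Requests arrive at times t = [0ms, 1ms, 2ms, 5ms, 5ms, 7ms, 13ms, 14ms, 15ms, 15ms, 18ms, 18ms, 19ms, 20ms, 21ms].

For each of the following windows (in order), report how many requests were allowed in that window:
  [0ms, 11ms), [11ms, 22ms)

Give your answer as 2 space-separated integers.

Processing requests:
  req#1 t=0ms (window 0): ALLOW
  req#2 t=1ms (window 0): ALLOW
  req#3 t=2ms (window 0): ALLOW
  req#4 t=5ms (window 0): ALLOW
  req#5 t=5ms (window 0): ALLOW
  req#6 t=7ms (window 0): ALLOW
  req#7 t=13ms (window 1): ALLOW
  req#8 t=14ms (window 1): ALLOW
  req#9 t=15ms (window 1): ALLOW
  req#10 t=15ms (window 1): ALLOW
  req#11 t=18ms (window 1): ALLOW
  req#12 t=18ms (window 1): ALLOW
  req#13 t=19ms (window 1): DENY
  req#14 t=20ms (window 1): DENY
  req#15 t=21ms (window 1): DENY

Allowed counts by window: 6 6

Answer: 6 6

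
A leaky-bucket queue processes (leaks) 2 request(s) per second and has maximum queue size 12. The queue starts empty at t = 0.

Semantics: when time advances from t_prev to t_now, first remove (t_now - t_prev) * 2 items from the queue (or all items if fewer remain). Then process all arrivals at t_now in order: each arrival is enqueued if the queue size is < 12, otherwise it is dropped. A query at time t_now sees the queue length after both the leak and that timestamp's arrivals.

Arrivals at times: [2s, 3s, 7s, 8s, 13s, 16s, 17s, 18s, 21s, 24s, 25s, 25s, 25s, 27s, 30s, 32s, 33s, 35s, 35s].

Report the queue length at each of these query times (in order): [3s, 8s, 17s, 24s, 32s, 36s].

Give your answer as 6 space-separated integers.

Answer: 1 1 1 1 1 0

Derivation:
Queue lengths at query times:
  query t=3s: backlog = 1
  query t=8s: backlog = 1
  query t=17s: backlog = 1
  query t=24s: backlog = 1
  query t=32s: backlog = 1
  query t=36s: backlog = 0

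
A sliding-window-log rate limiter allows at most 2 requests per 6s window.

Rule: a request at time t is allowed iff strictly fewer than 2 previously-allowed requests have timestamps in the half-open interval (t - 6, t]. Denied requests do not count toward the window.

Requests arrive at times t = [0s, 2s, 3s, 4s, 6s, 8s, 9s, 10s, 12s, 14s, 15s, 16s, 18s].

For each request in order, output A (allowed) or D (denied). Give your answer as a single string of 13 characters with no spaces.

Answer: AADDAADDAADDA

Derivation:
Tracking allowed requests in the window:
  req#1 t=0s: ALLOW
  req#2 t=2s: ALLOW
  req#3 t=3s: DENY
  req#4 t=4s: DENY
  req#5 t=6s: ALLOW
  req#6 t=8s: ALLOW
  req#7 t=9s: DENY
  req#8 t=10s: DENY
  req#9 t=12s: ALLOW
  req#10 t=14s: ALLOW
  req#11 t=15s: DENY
  req#12 t=16s: DENY
  req#13 t=18s: ALLOW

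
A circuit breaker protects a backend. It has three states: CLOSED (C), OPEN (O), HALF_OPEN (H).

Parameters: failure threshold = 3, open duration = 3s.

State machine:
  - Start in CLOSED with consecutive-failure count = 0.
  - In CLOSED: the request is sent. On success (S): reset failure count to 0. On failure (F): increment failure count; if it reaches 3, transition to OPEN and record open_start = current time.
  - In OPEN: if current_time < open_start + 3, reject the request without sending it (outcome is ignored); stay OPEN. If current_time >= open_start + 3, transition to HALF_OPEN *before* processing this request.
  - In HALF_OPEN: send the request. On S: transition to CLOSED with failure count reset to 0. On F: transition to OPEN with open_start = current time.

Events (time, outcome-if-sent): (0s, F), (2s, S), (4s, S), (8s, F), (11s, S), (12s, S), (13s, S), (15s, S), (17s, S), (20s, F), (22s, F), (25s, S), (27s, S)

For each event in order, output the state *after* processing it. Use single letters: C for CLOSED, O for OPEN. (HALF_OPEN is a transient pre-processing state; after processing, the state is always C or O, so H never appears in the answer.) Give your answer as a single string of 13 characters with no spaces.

Answer: CCCCCCCCCCCCC

Derivation:
State after each event:
  event#1 t=0s outcome=F: state=CLOSED
  event#2 t=2s outcome=S: state=CLOSED
  event#3 t=4s outcome=S: state=CLOSED
  event#4 t=8s outcome=F: state=CLOSED
  event#5 t=11s outcome=S: state=CLOSED
  event#6 t=12s outcome=S: state=CLOSED
  event#7 t=13s outcome=S: state=CLOSED
  event#8 t=15s outcome=S: state=CLOSED
  event#9 t=17s outcome=S: state=CLOSED
  event#10 t=20s outcome=F: state=CLOSED
  event#11 t=22s outcome=F: state=CLOSED
  event#12 t=25s outcome=S: state=CLOSED
  event#13 t=27s outcome=S: state=CLOSED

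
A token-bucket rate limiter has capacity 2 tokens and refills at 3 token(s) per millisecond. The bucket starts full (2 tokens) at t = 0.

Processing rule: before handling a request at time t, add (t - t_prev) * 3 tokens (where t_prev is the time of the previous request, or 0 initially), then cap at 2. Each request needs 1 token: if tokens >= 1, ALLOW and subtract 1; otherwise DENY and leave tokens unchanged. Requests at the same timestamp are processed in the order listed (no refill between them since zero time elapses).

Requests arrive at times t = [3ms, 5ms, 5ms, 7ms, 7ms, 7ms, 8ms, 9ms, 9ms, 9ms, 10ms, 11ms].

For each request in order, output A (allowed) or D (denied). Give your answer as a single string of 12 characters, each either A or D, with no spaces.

Simulating step by step:
  req#1 t=3ms: ALLOW
  req#2 t=5ms: ALLOW
  req#3 t=5ms: ALLOW
  req#4 t=7ms: ALLOW
  req#5 t=7ms: ALLOW
  req#6 t=7ms: DENY
  req#7 t=8ms: ALLOW
  req#8 t=9ms: ALLOW
  req#9 t=9ms: ALLOW
  req#10 t=9ms: DENY
  req#11 t=10ms: ALLOW
  req#12 t=11ms: ALLOW

Answer: AAAAADAAADAA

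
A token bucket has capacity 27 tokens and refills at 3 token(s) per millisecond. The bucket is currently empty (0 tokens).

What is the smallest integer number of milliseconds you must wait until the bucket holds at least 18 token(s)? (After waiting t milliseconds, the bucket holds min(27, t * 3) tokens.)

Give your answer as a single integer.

Need t * 3 >= 18, so t >= 18/3.
Smallest integer t = ceil(18/3) = 6.

Answer: 6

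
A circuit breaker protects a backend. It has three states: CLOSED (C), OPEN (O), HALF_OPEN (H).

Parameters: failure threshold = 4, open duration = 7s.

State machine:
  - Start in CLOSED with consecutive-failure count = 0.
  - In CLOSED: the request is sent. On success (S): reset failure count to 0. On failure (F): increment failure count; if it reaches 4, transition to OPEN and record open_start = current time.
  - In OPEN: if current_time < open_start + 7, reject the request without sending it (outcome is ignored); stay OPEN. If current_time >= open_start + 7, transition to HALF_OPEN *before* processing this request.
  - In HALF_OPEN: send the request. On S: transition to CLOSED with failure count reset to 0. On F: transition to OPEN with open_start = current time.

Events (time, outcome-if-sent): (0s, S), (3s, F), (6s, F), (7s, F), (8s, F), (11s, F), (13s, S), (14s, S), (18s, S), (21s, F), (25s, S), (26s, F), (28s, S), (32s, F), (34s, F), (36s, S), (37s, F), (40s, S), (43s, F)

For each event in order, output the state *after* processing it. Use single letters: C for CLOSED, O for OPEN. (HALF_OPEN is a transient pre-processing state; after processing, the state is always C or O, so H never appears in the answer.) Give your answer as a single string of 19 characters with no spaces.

State after each event:
  event#1 t=0s outcome=S: state=CLOSED
  event#2 t=3s outcome=F: state=CLOSED
  event#3 t=6s outcome=F: state=CLOSED
  event#4 t=7s outcome=F: state=CLOSED
  event#5 t=8s outcome=F: state=OPEN
  event#6 t=11s outcome=F: state=OPEN
  event#7 t=13s outcome=S: state=OPEN
  event#8 t=14s outcome=S: state=OPEN
  event#9 t=18s outcome=S: state=CLOSED
  event#10 t=21s outcome=F: state=CLOSED
  event#11 t=25s outcome=S: state=CLOSED
  event#12 t=26s outcome=F: state=CLOSED
  event#13 t=28s outcome=S: state=CLOSED
  event#14 t=32s outcome=F: state=CLOSED
  event#15 t=34s outcome=F: state=CLOSED
  event#16 t=36s outcome=S: state=CLOSED
  event#17 t=37s outcome=F: state=CLOSED
  event#18 t=40s outcome=S: state=CLOSED
  event#19 t=43s outcome=F: state=CLOSED

Answer: CCCCOOOOCCCCCCCCCCC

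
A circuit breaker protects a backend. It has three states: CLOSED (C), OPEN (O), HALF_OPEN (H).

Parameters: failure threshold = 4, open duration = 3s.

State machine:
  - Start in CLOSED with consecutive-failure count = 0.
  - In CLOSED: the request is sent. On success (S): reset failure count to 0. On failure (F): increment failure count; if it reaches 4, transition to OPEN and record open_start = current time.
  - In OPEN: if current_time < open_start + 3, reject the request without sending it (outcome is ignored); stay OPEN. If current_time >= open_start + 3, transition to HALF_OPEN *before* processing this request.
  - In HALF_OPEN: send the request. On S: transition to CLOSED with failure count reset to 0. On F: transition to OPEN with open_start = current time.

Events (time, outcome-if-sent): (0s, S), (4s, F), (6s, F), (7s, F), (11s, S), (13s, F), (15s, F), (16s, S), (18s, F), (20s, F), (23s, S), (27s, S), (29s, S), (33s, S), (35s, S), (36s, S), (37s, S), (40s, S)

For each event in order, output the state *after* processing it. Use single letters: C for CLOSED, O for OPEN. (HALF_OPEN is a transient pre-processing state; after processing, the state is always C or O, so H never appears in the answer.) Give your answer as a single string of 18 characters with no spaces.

Answer: CCCCCCCCCCCCCCCCCC

Derivation:
State after each event:
  event#1 t=0s outcome=S: state=CLOSED
  event#2 t=4s outcome=F: state=CLOSED
  event#3 t=6s outcome=F: state=CLOSED
  event#4 t=7s outcome=F: state=CLOSED
  event#5 t=11s outcome=S: state=CLOSED
  event#6 t=13s outcome=F: state=CLOSED
  event#7 t=15s outcome=F: state=CLOSED
  event#8 t=16s outcome=S: state=CLOSED
  event#9 t=18s outcome=F: state=CLOSED
  event#10 t=20s outcome=F: state=CLOSED
  event#11 t=23s outcome=S: state=CLOSED
  event#12 t=27s outcome=S: state=CLOSED
  event#13 t=29s outcome=S: state=CLOSED
  event#14 t=33s outcome=S: state=CLOSED
  event#15 t=35s outcome=S: state=CLOSED
  event#16 t=36s outcome=S: state=CLOSED
  event#17 t=37s outcome=S: state=CLOSED
  event#18 t=40s outcome=S: state=CLOSED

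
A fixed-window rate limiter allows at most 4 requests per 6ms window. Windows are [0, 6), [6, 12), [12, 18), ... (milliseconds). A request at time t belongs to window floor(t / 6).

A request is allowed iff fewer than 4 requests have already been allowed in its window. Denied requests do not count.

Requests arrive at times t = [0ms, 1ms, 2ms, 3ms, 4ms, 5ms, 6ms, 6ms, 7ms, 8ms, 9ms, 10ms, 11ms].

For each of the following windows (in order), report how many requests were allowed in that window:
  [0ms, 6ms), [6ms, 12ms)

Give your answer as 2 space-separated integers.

Answer: 4 4

Derivation:
Processing requests:
  req#1 t=0ms (window 0): ALLOW
  req#2 t=1ms (window 0): ALLOW
  req#3 t=2ms (window 0): ALLOW
  req#4 t=3ms (window 0): ALLOW
  req#5 t=4ms (window 0): DENY
  req#6 t=5ms (window 0): DENY
  req#7 t=6ms (window 1): ALLOW
  req#8 t=6ms (window 1): ALLOW
  req#9 t=7ms (window 1): ALLOW
  req#10 t=8ms (window 1): ALLOW
  req#11 t=9ms (window 1): DENY
  req#12 t=10ms (window 1): DENY
  req#13 t=11ms (window 1): DENY

Allowed counts by window: 4 4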